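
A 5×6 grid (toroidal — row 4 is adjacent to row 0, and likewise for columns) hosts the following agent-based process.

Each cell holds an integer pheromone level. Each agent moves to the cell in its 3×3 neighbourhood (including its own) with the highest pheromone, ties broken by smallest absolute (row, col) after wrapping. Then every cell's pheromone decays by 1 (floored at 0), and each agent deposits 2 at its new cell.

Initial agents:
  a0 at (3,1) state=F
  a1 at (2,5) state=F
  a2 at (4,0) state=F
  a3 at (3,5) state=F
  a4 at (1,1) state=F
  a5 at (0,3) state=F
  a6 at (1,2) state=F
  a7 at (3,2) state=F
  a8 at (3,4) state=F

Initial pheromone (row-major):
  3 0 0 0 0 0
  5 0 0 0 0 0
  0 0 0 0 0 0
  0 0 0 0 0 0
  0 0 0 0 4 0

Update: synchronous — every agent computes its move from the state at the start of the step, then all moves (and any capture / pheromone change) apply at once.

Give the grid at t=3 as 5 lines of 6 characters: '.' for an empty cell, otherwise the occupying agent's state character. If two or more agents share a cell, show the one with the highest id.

......
F.....
......
......
....F.

t=1: a0@(2,0) a1@(1,0) a2@(0,0) a3@(4,4) a4@(1,0) a5@(4,4) a6@(0,1) a7@(2,1) a8@(4,4) | pheromone: 4 2 0 0 0 0 / 8 0 0 0 0 0 / 2 2 0 0 0 0 / 0 0 0 0 0 0 / 0 0 0 0 9 0
t=2: a0@(1,0) a1@(1,0) a2@(1,0) a3@(4,4) a4@(1,0) a5@(4,4) a6@(1,0) a7@(1,0) a8@(4,4) | pheromone: 3 1 0 0 0 0 / 19 0 0 0 0 0 / 1 1 0 0 0 0 / 0 0 0 0 0 0 / 0 0 0 0 14 0
t=3: a0@(1,0) a1@(1,0) a2@(1,0) a3@(4,4) a4@(1,0) a5@(4,4) a6@(1,0) a7@(1,0) a8@(4,4) | pheromone: 2 0 0 0 0 0 / 30 0 0 0 0 0 / 0 0 0 0 0 0 / 0 0 0 0 0 0 / 0 0 0 0 19 0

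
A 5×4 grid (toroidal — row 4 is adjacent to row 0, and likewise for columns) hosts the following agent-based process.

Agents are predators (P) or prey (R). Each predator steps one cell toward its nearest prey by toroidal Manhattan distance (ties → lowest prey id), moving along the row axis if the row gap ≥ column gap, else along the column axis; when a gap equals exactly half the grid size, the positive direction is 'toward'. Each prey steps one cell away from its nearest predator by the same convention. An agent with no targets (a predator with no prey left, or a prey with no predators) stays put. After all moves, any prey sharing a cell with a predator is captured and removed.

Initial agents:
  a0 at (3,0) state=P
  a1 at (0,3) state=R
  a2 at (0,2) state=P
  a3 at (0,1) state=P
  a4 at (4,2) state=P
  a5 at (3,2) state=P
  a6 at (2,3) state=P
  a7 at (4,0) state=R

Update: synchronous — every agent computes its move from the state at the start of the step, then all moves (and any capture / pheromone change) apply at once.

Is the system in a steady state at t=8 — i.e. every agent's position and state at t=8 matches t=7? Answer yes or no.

t=1: a0@(4,0):P a1@(0,0):R a2@(0,3):P a3@(0,2):P a4@(0,2):P a5@(4,2):P a6@(1,3):P a7@(0,0):R
t=2: a0@(0,0):P a1@(1,0):R a2@(0,0):P a3@(0,3):P a4@(0,3):P a5@(4,3):P a6@(0,3):P a7@(1,0):R
t=3: a0@(1,0):P a1@(2,0):R a2@(1,0):P a3@(1,3):P a4@(1,3):P a5@(0,3):P a6@(1,3):P a7@(2,0):R
t=4: a0@(2,0):P a1@(3,0):R a2@(2,0):P a3@(2,3):P a4@(2,3):P a5@(1,3):P a6@(2,3):P a7@(3,0):R
t=5: a0@(3,0):P a1@(4,0):R a2@(3,0):P a3@(3,3):P a4@(3,3):P a5@(2,3):P a6@(3,3):P a7@(4,0):R
t=6: a0@(4,0):P a1@(0,0):R a2@(4,0):P a3@(4,3):P a4@(4,3):P a5@(3,3):P a6@(4,3):P a7@(0,0):R
t=7: a0@(0,0):P a1@(1,0):R a2@(0,0):P a3@(0,3):P a4@(0,3):P a5@(4,3):P a6@(0,3):P a7@(1,0):R
t=8: a0@(1,0):P a1@(2,0):R a2@(1,0):P a3@(1,3):P a4@(1,3):P a5@(0,3):P a6@(1,3):P a7@(2,0):R

no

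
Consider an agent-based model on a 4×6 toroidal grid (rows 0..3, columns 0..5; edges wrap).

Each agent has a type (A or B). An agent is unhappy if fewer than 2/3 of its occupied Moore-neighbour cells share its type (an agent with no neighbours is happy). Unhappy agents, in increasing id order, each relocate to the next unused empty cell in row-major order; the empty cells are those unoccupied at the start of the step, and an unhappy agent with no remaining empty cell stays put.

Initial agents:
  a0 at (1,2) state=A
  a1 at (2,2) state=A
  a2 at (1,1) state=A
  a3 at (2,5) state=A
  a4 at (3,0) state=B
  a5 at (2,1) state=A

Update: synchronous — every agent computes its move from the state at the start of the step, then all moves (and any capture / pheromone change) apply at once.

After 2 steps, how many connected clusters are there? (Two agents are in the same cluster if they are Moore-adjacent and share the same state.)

t=1: a0@(1,2):A a1@(2,2):A a2@(1,1):A a3@(0,0):A a4@(0,1):B a5@(2,1):A
t=2: a0@(1,2):A a1@(2,2):A a2@(1,1):A a3@(0,2):A a4@(0,3):B a5@(2,1):A

2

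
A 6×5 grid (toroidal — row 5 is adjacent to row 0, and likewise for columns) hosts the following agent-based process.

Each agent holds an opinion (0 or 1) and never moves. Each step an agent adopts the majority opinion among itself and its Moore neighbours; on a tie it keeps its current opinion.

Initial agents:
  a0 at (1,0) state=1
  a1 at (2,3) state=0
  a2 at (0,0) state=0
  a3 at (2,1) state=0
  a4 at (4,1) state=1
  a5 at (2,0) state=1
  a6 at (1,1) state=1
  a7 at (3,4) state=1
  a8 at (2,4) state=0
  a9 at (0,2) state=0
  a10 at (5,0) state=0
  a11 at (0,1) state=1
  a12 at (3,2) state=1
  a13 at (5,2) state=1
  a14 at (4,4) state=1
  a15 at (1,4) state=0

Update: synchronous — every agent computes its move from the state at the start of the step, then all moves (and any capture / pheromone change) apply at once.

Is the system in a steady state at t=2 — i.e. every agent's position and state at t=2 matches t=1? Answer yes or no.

no

t=1: a0@(1,0):1 a1@(2,3):0 a2@(0,0):0 a3@(2,1):1 a4@(4,1):1 a5@(2,0):1 a6@(1,1):1 a7@(3,4):1 a8@(2,4):0 a9@(0,2):1 a10@(5,0):1 a11@(0,1):1 a12@(3,2):1 a13@(5,2):1 a14@(4,4):1 a15@(1,4):0
t=2: a0@(1,0):1 a1@(2,3):0 a2@(0,0):1 a3@(2,1):1 a4@(4,1):1 a5@(2,0):1 a6@(1,1):1 a7@(3,4):1 a8@(2,4):0 a9@(0,2):1 a10@(5,0):1 a11@(0,1):1 a12@(3,2):1 a13@(5,2):1 a14@(4,4):1 a15@(1,4):0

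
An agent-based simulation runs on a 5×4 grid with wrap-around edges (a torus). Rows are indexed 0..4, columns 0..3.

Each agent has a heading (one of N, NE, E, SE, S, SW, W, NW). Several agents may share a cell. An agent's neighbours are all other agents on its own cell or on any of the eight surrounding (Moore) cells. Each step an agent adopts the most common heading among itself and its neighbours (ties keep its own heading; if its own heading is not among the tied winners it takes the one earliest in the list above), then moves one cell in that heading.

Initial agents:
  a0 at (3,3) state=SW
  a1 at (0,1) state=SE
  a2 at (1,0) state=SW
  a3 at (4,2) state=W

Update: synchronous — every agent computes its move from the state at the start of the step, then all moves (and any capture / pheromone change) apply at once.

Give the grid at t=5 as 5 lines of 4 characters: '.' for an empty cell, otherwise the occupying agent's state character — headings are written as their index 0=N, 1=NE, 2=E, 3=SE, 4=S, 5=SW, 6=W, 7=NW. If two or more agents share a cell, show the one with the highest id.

t=1: a0@(4,2):SW a1@(1,2):SE a2@(2,3):SW a3@(4,1):W
t=2: a0@(0,1):SW a1@(2,3):SE a2@(3,2):SW a3@(4,0):W
t=3: a0@(1,0):SW a1@(3,0):SE a2@(4,1):SW a3@(4,3):W
t=4: a0@(2,3):SW a1@(4,1):SE a2@(0,0):SW a3@(4,2):W
t=5: a0@(3,2):SW a1@(0,2):SE a2@(1,3):SW a3@(4,1):W

..3.
...5
....
..5.
.6..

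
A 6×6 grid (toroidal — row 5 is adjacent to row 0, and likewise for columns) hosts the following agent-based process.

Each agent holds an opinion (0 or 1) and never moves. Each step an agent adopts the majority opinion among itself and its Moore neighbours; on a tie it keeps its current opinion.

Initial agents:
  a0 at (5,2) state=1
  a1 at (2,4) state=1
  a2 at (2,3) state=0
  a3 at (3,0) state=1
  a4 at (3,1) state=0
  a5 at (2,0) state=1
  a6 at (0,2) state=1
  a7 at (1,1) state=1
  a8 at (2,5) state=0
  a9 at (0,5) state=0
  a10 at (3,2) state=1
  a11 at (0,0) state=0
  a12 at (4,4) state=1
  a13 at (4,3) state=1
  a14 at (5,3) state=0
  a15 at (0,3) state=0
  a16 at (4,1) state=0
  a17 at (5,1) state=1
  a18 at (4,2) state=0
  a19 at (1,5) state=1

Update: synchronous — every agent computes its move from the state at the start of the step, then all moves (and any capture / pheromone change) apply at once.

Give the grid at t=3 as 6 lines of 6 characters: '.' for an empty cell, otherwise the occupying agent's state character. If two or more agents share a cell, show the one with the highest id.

t=1: a0@(5,2):1 a1@(2,4):1 a2@(2,3):1 a3@(3,0):0 a4@(3,1):0 a5@(2,0):1 a6@(0,2):1 a7@(1,1):1 a8@(2,5):1 a9@(0,5):0 a10@(3,2):0 a11@(0,0):1 a12@(4,4):1 a13@(4,3):1 a14@(5,3):1 a15@(0,3):0 a16@(4,1):1 a17@(5,1):1 a18@(4,2):0 a19@(1,5):1
t=2: a0@(5,2):1 a1@(2,4):1 a2@(2,3):1 a3@(3,0):1 a4@(3,1):0 a5@(2,0):1 a6@(0,2):1 a7@(1,1):1 a8@(2,5):1 a9@(0,5):1 a10@(3,2):0 a11@(0,0):1 a12@(4,4):1 a13@(4,3):1 a14@(5,3):1 a15@(0,3):1 a16@(4,1):0 a17@(5,1):1 a18@(4,2):1 a19@(1,5):1
t=3: a0@(5,2):1 a1@(2,4):1 a2@(2,3):1 a3@(3,0):1 a4@(3,1):0 a5@(2,0):1 a6@(0,2):1 a7@(1,1):1 a8@(2,5):1 a9@(0,5):1 a10@(3,2):0 a11@(0,0):1 a12@(4,4):1 a13@(4,3):1 a14@(5,3):1 a15@(0,3):1 a16@(4,1):1 a17@(5,1):1 a18@(4,2):1 a19@(1,5):1

1.11.1
.1...1
1..111
100...
.1111.
.111..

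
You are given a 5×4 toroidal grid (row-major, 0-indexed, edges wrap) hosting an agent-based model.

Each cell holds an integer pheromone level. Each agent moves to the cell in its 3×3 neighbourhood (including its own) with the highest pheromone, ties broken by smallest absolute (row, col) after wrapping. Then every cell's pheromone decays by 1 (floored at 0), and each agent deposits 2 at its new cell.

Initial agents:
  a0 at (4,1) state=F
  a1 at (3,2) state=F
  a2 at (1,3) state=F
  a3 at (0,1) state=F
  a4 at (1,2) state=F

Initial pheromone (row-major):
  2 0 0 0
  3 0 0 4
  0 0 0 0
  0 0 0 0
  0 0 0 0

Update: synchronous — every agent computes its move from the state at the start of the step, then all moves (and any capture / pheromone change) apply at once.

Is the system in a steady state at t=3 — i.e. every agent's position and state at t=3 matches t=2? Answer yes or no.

t=1: a0@(0,0) a1@(2,1) a2@(1,3) a3@(1,0) a4@(1,3) | pheromone: 3 0 0 0 / 4 0 0 7 / 0 2 0 0 / 0 0 0 0 / 0 0 0 0
t=2: a0@(1,3) a1@(1,0) a2@(1,3) a3@(1,3) a4@(1,3) | pheromone: 2 0 0 0 / 5 0 0 14 / 0 1 0 0 / 0 0 0 0 / 0 0 0 0
t=3: a0@(1,3) a1@(1,3) a2@(1,3) a3@(1,3) a4@(1,3) | pheromone: 1 0 0 0 / 4 0 0 23 / 0 0 0 0 / 0 0 0 0 / 0 0 0 0

no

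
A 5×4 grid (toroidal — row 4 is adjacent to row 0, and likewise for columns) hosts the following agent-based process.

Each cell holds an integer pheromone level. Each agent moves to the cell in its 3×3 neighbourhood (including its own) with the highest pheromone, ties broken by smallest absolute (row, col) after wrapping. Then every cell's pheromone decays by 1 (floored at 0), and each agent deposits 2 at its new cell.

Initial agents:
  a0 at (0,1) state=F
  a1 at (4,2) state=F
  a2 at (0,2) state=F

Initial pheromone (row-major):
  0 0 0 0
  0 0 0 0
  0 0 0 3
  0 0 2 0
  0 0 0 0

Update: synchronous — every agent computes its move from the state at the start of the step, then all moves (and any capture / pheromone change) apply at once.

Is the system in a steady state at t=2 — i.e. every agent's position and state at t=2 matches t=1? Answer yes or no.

no

t=1: a0@(0,0) a1@(3,2) a2@(0,1) | pheromone: 2 2 0 0 / 0 0 0 0 / 0 0 0 2 / 0 0 3 0 / 0 0 0 0
t=2: a0@(0,0) a1@(3,2) a2@(0,0) | pheromone: 5 1 0 0 / 0 0 0 0 / 0 0 0 1 / 0 0 4 0 / 0 0 0 0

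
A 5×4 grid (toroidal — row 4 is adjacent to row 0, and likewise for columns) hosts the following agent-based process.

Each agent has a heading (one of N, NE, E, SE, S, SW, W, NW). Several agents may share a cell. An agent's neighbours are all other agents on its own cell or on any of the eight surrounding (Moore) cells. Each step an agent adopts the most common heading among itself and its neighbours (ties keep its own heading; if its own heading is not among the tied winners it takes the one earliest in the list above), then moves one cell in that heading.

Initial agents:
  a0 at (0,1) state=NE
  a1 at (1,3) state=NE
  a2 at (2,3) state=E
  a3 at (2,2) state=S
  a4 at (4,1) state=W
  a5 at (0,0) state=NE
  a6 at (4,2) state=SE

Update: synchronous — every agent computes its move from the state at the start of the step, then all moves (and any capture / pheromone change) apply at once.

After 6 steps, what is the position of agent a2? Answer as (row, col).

t=1: a0@(4,2):NE a1@(0,0):NE a2@(2,0):E a3@(3,2):S a4@(3,2):NE a5@(4,1):NE a6@(0,3):SE
t=2: a0@(3,3):NE a1@(4,1):NE a2@(2,1):E a3@(2,3):NE a4@(2,3):NE a5@(3,2):NE a6@(4,0):NE
t=3: a0@(2,0):NE a1@(3,2):NE a2@(2,2):E a3@(1,0):NE a4@(1,0):NE a5@(2,3):NE a6@(3,1):NE
t=4: a0@(1,1):NE a1@(2,3):NE a2@(1,3):NE a3@(0,1):NE a4@(0,1):NE a5@(1,0):NE a6@(2,2):NE
t=5: a0@(0,2):NE a1@(1,0):NE a2@(0,0):NE a3@(4,2):NE a4@(4,2):NE a5@(0,1):NE a6@(1,3):NE
t=6: a0@(4,3):NE a1@(0,1):NE a2@(4,1):NE a3@(3,3):NE a4@(3,3):NE a5@(4,2):NE a6@(0,0):NE

(4, 1)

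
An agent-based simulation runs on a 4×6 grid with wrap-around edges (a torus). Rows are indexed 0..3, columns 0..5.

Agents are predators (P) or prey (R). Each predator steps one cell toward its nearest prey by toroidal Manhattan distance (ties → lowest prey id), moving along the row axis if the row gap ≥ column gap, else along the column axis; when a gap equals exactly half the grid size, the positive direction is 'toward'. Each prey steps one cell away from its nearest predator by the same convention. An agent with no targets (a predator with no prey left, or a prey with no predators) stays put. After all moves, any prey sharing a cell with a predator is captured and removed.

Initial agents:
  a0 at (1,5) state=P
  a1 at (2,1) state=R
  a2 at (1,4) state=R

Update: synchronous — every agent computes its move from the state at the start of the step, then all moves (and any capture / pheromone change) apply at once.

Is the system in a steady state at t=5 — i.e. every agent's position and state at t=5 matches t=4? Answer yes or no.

no

t=1: a0@(1,4):P a1@(2,2):R a2@(1,3):R
t=2: a0@(1,3):P a1@(2,1):R a2@(1,2):R
t=3: a0@(1,2):P a1@(2,0):R a2@(1,1):R
t=4: a0@(1,1):P a1@(2,5):R a2@(1,0):R
t=5: a0@(1,0):P a1@(2,4):R a2@(1,5):R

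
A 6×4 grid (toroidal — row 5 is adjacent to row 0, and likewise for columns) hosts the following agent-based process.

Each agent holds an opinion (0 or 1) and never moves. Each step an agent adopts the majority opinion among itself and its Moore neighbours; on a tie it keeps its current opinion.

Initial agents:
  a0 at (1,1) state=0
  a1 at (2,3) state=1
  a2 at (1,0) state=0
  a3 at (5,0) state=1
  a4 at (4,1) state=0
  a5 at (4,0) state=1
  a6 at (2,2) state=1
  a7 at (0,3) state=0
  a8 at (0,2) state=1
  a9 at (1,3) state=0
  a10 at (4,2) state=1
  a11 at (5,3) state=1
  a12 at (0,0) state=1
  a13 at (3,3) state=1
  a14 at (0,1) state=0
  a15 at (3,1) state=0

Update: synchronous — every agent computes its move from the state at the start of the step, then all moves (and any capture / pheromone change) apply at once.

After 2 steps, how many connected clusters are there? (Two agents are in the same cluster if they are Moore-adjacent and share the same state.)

t=1: a0@(1,1):0 a1@(2,3):1 a2@(1,0):0 a3@(5,0):1 a4@(4,1):1 a5@(4,0):1 a6@(2,2):1 a7@(0,3):1 a8@(0,2):0 a9@(1,3):1 a10@(4,2):1 a11@(5,3):1 a12@(0,0):0 a13@(3,3):1 a14@(0,1):0 a15@(3,1):1
t=2: (unchanged — steady state)

2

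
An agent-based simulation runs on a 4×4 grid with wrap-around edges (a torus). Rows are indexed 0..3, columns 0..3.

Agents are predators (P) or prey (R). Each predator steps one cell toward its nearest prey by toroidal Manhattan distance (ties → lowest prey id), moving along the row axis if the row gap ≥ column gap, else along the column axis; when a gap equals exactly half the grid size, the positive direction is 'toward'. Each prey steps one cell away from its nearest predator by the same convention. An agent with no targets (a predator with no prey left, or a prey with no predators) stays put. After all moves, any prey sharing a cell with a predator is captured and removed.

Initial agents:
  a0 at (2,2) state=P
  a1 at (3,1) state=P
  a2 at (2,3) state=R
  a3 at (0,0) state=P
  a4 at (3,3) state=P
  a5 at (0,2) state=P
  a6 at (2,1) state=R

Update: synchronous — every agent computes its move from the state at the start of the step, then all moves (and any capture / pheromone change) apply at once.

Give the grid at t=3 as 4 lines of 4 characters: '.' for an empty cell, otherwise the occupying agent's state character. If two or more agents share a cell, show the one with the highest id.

t=1: a0@(2,3):P a1@(2,1):P a2@(2,0):R a3@(1,0):P a4@(2,3):P a5@(1,2):P a6@(2,0):R
t=2: a0@(2,0):P a1@(2,0):P a2@(2,1):R a3@(2,0):P a4@(2,0):P a5@(1,3):P a6@(2,1):R
t=3: a0@(2,1):P a1@(2,1):P a2@(2,2):R a3@(2,1):P a4@(2,1):P a5@(1,0):P a6@(2,2):R

....
P...
.PR.
....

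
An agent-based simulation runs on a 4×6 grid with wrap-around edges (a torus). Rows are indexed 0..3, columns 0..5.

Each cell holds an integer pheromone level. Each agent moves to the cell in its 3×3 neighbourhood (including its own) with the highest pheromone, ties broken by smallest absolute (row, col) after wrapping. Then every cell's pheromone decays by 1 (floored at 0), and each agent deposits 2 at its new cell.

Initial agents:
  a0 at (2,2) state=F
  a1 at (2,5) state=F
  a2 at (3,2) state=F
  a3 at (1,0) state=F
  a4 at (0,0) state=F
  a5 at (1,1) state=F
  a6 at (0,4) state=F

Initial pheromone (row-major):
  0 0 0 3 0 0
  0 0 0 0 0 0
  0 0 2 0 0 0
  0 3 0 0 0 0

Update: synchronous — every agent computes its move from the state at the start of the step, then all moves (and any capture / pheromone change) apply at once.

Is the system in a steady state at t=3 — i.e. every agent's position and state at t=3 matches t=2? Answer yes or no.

no

t=1: a0@(3,1) a1@(1,0) a2@(0,3) a3@(0,0) a4@(3,1) a5@(2,2) a6@(0,3) | pheromone: 2 0 0 6 0 0 / 2 0 0 0 0 0 / 0 0 3 0 0 0 / 0 6 0 0 0 0
t=2: a0@(3,1) a1@(0,0) a2@(0,3) a3@(3,1) a4@(3,1) a5@(3,1) a6@(0,3) | pheromone: 3 0 0 9 0 0 / 1 0 0 0 0 0 / 0 0 2 0 0 0 / 0 13 0 0 0 0
t=3: a0@(3,1) a1@(3,1) a2@(0,3) a3@(3,1) a4@(3,1) a5@(3,1) a6@(0,3) | pheromone: 2 0 0 12 0 0 / 0 0 0 0 0 0 / 0 0 1 0 0 0 / 0 22 0 0 0 0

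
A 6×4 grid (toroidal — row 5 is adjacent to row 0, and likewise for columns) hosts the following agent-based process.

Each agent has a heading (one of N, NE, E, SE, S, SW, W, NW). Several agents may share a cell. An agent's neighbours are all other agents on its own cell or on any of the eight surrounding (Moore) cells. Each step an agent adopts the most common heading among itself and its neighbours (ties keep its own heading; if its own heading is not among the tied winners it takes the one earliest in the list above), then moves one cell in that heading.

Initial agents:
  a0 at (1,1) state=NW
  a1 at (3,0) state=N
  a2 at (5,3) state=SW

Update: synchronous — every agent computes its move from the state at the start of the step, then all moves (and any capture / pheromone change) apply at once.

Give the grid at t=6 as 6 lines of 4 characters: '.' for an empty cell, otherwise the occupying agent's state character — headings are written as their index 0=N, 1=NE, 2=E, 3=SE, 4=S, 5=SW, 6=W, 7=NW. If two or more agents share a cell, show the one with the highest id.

....
...7
....
0...
....
.5..

t=1: a0@(0,0):NW a1@(2,0):N a2@(0,2):SW
t=2: a0@(5,3):NW a1@(1,0):N a2@(1,1):SW
t=3: a0@(4,2):NW a1@(0,0):N a2@(2,0):SW
t=4: a0@(3,1):NW a1@(5,0):N a2@(3,3):SW
t=5: a0@(2,0):NW a1@(4,0):N a2@(4,2):SW
t=6: a0@(1,3):NW a1@(3,0):N a2@(5,1):SW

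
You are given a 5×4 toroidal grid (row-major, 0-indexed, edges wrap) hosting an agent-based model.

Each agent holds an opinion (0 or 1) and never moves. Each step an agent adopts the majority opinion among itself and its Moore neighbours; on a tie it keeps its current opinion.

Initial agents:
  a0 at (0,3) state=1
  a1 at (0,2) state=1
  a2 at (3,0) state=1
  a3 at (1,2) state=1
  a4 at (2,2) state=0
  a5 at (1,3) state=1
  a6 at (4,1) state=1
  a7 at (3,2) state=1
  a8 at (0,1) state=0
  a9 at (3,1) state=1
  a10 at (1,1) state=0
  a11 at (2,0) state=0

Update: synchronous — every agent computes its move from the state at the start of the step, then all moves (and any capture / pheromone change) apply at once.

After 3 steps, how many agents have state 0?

t=1: a0@(0,3):1 a1@(0,2):1 a2@(3,0):1 a3@(1,2):1 a4@(2,2):1 a5@(1,3):1 a6@(4,1):1 a7@(3,2):1 a8@(0,1):1 a9@(3,1):1 a10@(1,1):0 a11@(2,0):1
t=2: a0@(0,3):1 a1@(0,2):1 a2@(3,0):1 a3@(1,2):1 a4@(2,2):1 a5@(1,3):1 a6@(4,1):1 a7@(3,2):1 a8@(0,1):1 a9@(3,1):1 a10@(1,1):1 a11@(2,0):1
t=3: (unchanged — steady state)

0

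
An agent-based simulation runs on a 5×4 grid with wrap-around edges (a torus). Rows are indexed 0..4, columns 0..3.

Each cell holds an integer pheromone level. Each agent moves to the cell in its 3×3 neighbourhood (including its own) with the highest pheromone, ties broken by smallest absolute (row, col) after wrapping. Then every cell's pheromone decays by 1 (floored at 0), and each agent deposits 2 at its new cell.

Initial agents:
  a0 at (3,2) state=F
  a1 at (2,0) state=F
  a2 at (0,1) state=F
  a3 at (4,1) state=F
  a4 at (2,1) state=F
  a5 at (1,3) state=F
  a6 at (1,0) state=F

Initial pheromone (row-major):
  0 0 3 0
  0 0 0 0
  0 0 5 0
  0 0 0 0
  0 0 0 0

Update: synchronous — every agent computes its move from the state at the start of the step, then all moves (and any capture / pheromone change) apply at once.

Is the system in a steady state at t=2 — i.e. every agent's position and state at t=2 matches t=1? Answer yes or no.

t=1: a0@(2,2) a1@(1,0) a2@(0,2) a3@(0,2) a4@(2,2) a5@(2,2) a6@(0,0) | pheromone: 2 0 6 0 / 2 0 0 0 / 0 0 10 0 / 0 0 0 0 / 0 0 0 0
t=2: a0@(2,2) a1@(0,0) a2@(0,2) a3@(0,2) a4@(2,2) a5@(2,2) a6@(0,0) | pheromone: 5 0 9 0 / 1 0 0 0 / 0 0 15 0 / 0 0 0 0 / 0 0 0 0

no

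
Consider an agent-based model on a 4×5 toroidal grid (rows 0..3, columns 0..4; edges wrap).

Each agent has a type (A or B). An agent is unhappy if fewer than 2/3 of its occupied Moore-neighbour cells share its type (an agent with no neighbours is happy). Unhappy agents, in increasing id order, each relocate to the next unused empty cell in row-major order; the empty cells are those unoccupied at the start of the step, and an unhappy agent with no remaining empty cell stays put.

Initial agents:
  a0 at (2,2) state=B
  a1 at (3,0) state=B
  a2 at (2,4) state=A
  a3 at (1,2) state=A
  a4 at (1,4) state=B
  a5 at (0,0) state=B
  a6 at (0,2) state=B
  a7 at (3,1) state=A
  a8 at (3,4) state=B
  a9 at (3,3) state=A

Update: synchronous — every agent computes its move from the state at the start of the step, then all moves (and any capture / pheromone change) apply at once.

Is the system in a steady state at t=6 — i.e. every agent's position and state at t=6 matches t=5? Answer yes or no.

no

t=1: a0@(0,1):B a1@(0,3):B a2@(0,4):A a3@(1,0):A a4@(1,1):B a5@(0,0):B a6@(1,3):B a7@(2,0):A a8@(2,1):B a9@(2,3):A
t=2: a0@(0,1):B a1@(0,2):B a2@(1,2):A a3@(1,4):A a4@(2,2):B a5@(2,4):B a6@(3,0):B a7@(3,1):A a8@(3,2):B a9@(3,3):A
t=3: a0@(0,0):B a1@(0,3):B a2@(0,4):A a3@(1,0):A a4@(1,1):B a5@(1,3):B a6@(3,0):B a7@(2,0):A a8@(2,1):B a9@(2,3):A
t=4: a0@(0,1):B a1@(0,2):B a2@(1,2):A a3@(1,4):A a4@(2,2):B a5@(2,4):B a6@(3,1):B a7@(3,2):A a8@(3,3):B a9@(3,4):A
t=5: a0@(0,0):B a1@(0,3):B a2@(0,4):A a3@(1,0):A a4@(1,1):B a5@(1,3):B a6@(3,1):B a7@(2,0):A a8@(2,1):B a9@(2,3):A
t=6: a0@(0,1):B a1@(0,2):B a2@(1,2):A a3@(1,4):A a4@(2,2):B a5@(2,4):B a6@(3,1):B a7@(3,0):A a8@(3,2):B a9@(3,3):A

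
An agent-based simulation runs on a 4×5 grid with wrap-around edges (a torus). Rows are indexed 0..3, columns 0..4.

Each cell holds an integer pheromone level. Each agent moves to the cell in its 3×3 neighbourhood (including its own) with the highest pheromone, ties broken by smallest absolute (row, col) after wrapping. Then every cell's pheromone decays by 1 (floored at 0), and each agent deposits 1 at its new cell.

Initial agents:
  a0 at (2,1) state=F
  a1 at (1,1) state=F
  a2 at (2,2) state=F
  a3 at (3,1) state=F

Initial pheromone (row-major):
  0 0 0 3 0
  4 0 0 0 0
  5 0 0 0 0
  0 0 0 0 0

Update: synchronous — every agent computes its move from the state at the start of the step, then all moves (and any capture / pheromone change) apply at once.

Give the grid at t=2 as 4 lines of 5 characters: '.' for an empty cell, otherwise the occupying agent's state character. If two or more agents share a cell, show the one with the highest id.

t=1: a0@(2,0) a1@(2,0) a2@(1,1) a3@(2,0) | pheromone: 0 0 0 2 0 / 3 1 0 0 0 / 7 0 0 0 0 / 0 0 0 0 0
t=2: a0@(2,0) a1@(2,0) a2@(2,0) a3@(2,0) | pheromone: 0 0 0 1 0 / 2 0 0 0 0 / 10 0 0 0 0 / 0 0 0 0 0

.....
.....
F....
.....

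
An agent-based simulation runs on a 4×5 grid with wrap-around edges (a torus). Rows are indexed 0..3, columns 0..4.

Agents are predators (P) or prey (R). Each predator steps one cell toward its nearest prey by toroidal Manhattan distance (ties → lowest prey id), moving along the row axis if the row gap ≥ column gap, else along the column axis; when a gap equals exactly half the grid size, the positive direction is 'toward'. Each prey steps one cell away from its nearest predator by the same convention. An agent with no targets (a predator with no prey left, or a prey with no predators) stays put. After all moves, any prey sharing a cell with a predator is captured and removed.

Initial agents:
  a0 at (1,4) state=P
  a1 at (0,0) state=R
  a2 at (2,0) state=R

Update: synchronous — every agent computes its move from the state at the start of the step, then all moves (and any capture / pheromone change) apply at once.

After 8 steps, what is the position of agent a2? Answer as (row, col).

t=1: a0@(0,4):P a1@(3,0):R a2@(3,0):R
t=2: a0@(3,4):P a1@(2,0):R a2@(2,0):R
t=3: a0@(2,4):P a1@(1,0):R a2@(1,0):R
t=4: a0@(1,4):P a1@(0,0):R a2@(0,0):R
t=5: a0@(0,4):P a1@(3,0):R a2@(3,0):R
t=6: a0@(3,4):P a1@(2,0):R a2@(2,0):R
t=7: a0@(2,4):P a1@(1,0):R a2@(1,0):R
t=8: a0@(1,4):P a1@(0,0):R a2@(0,0):R

(0, 0)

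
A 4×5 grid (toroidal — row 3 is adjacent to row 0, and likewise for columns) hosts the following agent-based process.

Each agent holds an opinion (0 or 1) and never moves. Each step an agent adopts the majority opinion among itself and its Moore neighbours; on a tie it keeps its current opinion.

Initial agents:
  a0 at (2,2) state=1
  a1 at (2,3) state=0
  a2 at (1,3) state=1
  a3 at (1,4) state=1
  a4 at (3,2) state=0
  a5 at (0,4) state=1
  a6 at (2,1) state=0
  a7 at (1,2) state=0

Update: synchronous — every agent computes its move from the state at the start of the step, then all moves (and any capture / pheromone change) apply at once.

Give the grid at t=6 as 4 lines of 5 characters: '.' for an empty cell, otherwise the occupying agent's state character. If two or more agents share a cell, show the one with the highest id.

t=1: a0@(2,2):0 a1@(2,3):0 a2@(1,3):1 a3@(1,4):1 a4@(3,2):0 a5@(0,4):1 a6@(2,1):0 a7@(1,2):0
t=2: (unchanged — steady state)

....1
..011
.000.
..0..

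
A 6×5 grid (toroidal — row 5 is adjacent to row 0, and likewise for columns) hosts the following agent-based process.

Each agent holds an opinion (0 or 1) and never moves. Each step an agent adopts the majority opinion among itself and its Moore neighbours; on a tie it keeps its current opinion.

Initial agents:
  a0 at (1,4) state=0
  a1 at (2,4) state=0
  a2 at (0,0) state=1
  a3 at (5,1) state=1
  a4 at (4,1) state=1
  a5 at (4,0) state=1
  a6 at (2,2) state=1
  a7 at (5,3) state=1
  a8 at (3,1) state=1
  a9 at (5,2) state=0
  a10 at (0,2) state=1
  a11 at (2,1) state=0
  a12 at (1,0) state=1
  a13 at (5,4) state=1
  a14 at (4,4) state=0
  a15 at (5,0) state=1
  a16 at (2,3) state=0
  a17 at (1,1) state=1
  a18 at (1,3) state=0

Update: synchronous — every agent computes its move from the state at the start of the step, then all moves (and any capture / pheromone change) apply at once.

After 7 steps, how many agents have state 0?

4

t=1: a0@(1,4):0 a1@(2,4):0 a2@(0,0):1 a3@(5,1):1 a4@(4,1):1 a5@(4,0):1 a6@(2,2):1 a7@(5,3):1 a8@(3,1):1 a9@(5,2):1 a10@(0,2):1 a11@(2,1):1 a12@(1,0):1 a13@(5,4):1 a14@(4,4):1 a15@(5,0):1 a16@(2,3):0 a17@(1,1):1 a18@(1,3):0
t=2: (unchanged — steady state)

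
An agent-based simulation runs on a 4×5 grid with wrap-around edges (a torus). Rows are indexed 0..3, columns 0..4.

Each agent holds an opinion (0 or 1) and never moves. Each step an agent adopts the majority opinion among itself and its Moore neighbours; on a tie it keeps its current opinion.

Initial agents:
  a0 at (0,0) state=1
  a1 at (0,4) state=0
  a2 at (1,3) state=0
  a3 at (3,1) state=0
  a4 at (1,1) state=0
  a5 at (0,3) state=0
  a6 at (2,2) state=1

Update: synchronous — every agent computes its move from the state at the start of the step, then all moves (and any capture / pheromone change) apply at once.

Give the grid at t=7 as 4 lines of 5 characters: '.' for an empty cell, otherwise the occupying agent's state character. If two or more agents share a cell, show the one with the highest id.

t=1: a0@(0,0):0 a1@(0,4):0 a2@(1,3):0 a3@(3,1):1 a4@(1,1):1 a5@(0,3):0 a6@(2,2):0
t=2: a0@(0,0):0 a1@(0,4):0 a2@(1,3):0 a3@(3,1):0 a4@(1,1):0 a5@(0,3):0 a6@(2,2):0
t=3: (unchanged — steady state)

0..00
.0.0.
..0..
.0...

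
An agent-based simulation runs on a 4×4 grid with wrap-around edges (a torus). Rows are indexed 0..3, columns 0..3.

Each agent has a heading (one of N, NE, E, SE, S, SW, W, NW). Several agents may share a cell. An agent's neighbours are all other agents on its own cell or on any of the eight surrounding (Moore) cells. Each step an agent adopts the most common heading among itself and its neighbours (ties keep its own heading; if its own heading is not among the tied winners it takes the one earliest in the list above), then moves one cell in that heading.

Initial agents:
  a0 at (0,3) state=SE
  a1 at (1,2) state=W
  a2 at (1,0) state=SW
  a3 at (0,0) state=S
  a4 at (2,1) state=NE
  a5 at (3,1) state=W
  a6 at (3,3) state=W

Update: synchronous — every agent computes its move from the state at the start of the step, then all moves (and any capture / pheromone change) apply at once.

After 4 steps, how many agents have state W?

7

t=1: a0@(0,2):W a1@(1,1):W a2@(2,3):SW a3@(0,3):W a4@(2,0):W a5@(3,0):W a6@(3,2):W
t=2: a0@(0,1):W a1@(1,0):W a2@(2,2):W a3@(0,2):W a4@(2,3):W a5@(3,3):W a6@(3,1):W
t=3: a0@(0,0):W a1@(1,3):W a2@(2,1):W a3@(0,1):W a4@(2,2):W a5@(3,2):W a6@(3,0):W
t=4: a0@(0,3):W a1@(1,2):W a2@(2,0):W a3@(0,0):W a4@(2,1):W a5@(3,1):W a6@(3,3):W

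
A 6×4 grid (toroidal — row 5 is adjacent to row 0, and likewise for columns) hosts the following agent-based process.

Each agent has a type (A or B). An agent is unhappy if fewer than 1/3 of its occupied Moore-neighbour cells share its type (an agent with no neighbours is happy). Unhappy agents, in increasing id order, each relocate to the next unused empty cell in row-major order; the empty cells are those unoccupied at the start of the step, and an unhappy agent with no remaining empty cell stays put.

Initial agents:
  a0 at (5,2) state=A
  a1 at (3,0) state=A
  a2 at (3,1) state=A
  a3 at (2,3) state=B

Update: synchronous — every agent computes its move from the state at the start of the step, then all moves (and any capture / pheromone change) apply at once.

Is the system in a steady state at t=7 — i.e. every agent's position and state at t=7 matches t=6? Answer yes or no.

yes

t=1: a0@(5,2):A a1@(3,0):A a2@(3,1):A a3@(0,0):B
t=2: (unchanged — steady state)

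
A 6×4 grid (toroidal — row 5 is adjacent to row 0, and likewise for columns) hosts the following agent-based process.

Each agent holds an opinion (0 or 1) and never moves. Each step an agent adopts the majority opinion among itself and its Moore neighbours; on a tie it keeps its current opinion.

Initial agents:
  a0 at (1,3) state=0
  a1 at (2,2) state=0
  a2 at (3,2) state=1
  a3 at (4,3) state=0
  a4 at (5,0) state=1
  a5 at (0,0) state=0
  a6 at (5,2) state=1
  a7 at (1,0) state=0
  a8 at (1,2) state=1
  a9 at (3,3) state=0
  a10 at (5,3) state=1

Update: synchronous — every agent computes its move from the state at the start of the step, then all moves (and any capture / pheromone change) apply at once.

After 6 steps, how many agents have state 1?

t=1: a0@(1,3):0 a1@(2,2):0 a2@(3,2):0 a3@(4,3):1 a4@(5,0):1 a5@(0,0):0 a6@(5,2):1 a7@(1,0):0 a8@(1,2):0 a9@(3,3):0 a10@(5,3):1
t=2: (unchanged — steady state)

4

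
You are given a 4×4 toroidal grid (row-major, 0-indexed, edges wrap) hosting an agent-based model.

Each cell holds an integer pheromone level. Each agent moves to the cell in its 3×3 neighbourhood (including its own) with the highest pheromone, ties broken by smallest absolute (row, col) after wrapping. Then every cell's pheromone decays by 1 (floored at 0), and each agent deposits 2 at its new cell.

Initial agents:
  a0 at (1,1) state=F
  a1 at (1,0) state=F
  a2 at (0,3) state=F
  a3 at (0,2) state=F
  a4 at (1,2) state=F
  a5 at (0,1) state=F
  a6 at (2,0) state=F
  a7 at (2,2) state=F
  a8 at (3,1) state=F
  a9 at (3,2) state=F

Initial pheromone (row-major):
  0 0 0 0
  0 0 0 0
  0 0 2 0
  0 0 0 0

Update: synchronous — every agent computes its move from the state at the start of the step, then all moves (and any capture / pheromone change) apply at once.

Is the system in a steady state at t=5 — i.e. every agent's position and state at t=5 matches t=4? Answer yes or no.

t=1: a0@(2,2) a1@(0,0) a2@(0,0) a3@(0,1) a4@(2,2) a5@(0,0) a6@(1,0) a7@(2,2) a8@(2,2) a9@(2,2) | pheromone: 6 2 0 0 / 2 0 0 0 / 0 0 11 0 / 0 0 0 0
t=2: a0@(2,2) a1@(0,0) a2@(0,0) a3@(0,0) a4@(2,2) a5@(0,0) a6@(0,0) a7@(2,2) a8@(2,2) a9@(2,2) | pheromone: 15 1 0 0 / 1 0 0 0 / 0 0 20 0 / 0 0 0 0
t=3: a0@(2,2) a1@(0,0) a2@(0,0) a3@(0,0) a4@(2,2) a5@(0,0) a6@(0,0) a7@(2,2) a8@(2,2) a9@(2,2) | pheromone: 24 0 0 0 / 0 0 0 0 / 0 0 29 0 / 0 0 0 0
t=4: a0@(2,2) a1@(0,0) a2@(0,0) a3@(0,0) a4@(2,2) a5@(0,0) a6@(0,0) a7@(2,2) a8@(2,2) a9@(2,2) | pheromone: 33 0 0 0 / 0 0 0 0 / 0 0 38 0 / 0 0 0 0
t=5: a0@(2,2) a1@(0,0) a2@(0,0) a3@(0,0) a4@(2,2) a5@(0,0) a6@(0,0) a7@(2,2) a8@(2,2) a9@(2,2) | pheromone: 42 0 0 0 / 0 0 0 0 / 0 0 47 0 / 0 0 0 0

yes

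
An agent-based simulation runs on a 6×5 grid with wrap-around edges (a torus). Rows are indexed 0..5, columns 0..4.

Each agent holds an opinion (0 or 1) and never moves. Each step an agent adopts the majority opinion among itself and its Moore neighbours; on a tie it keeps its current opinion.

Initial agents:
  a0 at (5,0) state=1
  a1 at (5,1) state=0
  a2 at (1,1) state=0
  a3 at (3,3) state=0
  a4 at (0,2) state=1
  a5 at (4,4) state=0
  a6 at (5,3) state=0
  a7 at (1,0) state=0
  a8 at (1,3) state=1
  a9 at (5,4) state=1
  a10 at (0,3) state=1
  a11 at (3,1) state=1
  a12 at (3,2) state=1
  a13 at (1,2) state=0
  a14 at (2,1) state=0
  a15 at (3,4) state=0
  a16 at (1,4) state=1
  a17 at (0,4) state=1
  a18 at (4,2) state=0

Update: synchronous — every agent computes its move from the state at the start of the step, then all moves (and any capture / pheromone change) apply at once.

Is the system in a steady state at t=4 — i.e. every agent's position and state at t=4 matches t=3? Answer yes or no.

t=1: a0@(5,0):1 a1@(5,1):0 a2@(1,1):0 a3@(3,3):0 a4@(0,2):0 a5@(4,4):0 a6@(5,3):1 a7@(1,0):0 a8@(1,3):1 a9@(5,4):1 a10@(0,3):1 a11@(3,1):1 a12@(3,2):0 a13@(1,2):0 a14@(2,1):0 a15@(3,4):0 a16@(1,4):1 a17@(0,4):1 a18@(4,2):0
t=2: a0@(5,0):1 a1@(5,1):0 a2@(1,1):0 a3@(3,3):0 a4@(0,2):0 a5@(4,4):0 a6@(5,3):1 a7@(1,0):0 a8@(1,3):1 a9@(5,4):1 a10@(0,3):1 a11@(3,1):0 a12@(3,2):0 a13@(1,2):0 a14@(2,1):0 a15@(3,4):0 a16@(1,4):1 a17@(0,4):1 a18@(4,2):0
t=3: (unchanged — steady state)

yes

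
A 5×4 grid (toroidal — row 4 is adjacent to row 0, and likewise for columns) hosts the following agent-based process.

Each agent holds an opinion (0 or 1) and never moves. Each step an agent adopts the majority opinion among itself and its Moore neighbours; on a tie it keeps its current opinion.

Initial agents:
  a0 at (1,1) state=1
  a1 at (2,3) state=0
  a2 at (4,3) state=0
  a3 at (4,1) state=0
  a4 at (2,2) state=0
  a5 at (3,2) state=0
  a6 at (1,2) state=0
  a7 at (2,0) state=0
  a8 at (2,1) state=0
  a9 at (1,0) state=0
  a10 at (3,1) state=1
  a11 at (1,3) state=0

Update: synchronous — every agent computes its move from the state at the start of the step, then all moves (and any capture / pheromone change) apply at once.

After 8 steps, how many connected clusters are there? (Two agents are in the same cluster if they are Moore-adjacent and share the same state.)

t=1: a0@(1,1):0 a1@(2,3):0 a2@(4,3):0 a3@(4,1):0 a4@(2,2):0 a5@(3,2):0 a6@(1,2):0 a7@(2,0):0 a8@(2,1):0 a9@(1,0):0 a10@(3,1):0 a11@(1,3):0
t=2: (unchanged — steady state)

1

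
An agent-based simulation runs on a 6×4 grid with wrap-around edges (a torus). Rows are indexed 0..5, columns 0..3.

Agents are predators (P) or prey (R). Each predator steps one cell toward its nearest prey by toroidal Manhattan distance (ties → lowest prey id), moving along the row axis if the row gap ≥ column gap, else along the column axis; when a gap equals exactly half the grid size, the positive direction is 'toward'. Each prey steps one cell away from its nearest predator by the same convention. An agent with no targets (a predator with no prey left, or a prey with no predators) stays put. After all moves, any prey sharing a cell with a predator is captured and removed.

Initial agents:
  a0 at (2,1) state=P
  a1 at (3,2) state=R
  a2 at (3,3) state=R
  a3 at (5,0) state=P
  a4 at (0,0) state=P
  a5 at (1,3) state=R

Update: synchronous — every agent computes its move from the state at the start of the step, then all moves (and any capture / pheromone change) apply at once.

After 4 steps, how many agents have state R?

1

t=1: a0@(3,1):P a1@(4,2):R a2@(3,2):R a3@(4,0):P a4@(1,0):P a5@(2,3):R
t=2: a0@(3,2):P a1@(5,2):R a2@(3,3):R a3@(4,1):P a4@(2,0):P a5@(3,3):R
t=3: a0@(3,3):P a1@(0,2):R a3@(5,1):P a4@(3,0):P
t=4: a0@(4,3):P a1@(1,2):R a3@(0,1):P a4@(4,0):P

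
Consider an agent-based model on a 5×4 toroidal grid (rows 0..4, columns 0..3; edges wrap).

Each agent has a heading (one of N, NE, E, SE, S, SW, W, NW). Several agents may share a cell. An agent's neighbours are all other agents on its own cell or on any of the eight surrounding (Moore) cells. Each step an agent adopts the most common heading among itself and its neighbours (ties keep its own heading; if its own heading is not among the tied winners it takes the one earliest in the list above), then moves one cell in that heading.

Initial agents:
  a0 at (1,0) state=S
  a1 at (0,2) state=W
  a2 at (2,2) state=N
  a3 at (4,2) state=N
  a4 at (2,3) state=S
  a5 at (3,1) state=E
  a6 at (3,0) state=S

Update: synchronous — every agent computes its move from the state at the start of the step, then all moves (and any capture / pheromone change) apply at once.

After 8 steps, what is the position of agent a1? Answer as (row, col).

(1, 0)

t=1: a0@(2,0):S a1@(0,1):W a2@(1,2):N a3@(3,2):N a4@(3,3):S a5@(2,1):N a6@(4,0):S
t=2: a0@(3,0):S a1@(0,0):W a2@(0,2):N a3@(2,2):N a4@(4,3):S a5@(1,1):N a6@(0,0):S
t=3: a0@(4,0):S a1@(1,0):S a2@(4,2):N a3@(1,2):N a4@(0,3):S a5@(0,1):N a6@(1,0):S
t=4: a0@(0,0):S a1@(2,0):S a2@(3,2):N a3@(0,2):N a4@(1,3):S a5@(4,1):N a6@(2,0):S
t=5: a0@(1,0):S a1@(3,0):S a2@(2,2):N a3@(4,2):N a4@(2,3):S a5@(3,1):N a6@(3,0):S
t=6: a0@(2,0):S a1@(4,0):S a2@(1,2):N a3@(3,2):N a4@(3,3):S a5@(2,1):N a6@(4,0):S
t=7: a0@(3,0):S a1@(0,0):S a2@(0,2):N a3@(2,2):N a4@(4,3):S a5@(1,1):N a6@(0,0):S
t=8: a0@(4,0):S a1@(1,0):S a2@(4,2):N a3@(1,2):N a4@(0,3):S a5@(0,1):N a6@(1,0):S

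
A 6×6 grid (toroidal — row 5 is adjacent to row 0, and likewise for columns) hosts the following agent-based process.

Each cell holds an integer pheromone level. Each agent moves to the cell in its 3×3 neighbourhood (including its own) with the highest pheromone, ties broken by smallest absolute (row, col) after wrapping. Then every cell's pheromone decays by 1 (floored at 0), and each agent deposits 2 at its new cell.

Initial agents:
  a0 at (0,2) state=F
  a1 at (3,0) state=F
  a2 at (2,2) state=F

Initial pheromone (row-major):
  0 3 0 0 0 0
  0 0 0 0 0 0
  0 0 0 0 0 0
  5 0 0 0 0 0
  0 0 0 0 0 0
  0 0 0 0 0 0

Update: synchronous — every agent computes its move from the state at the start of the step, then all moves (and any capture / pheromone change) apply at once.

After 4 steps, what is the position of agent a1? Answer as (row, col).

t=1: a0@(0,1) a1@(3,0) a2@(1,1) | pheromone: 0 4 0 0 0 0 / 0 2 0 0 0 0 / 0 0 0 0 0 0 / 6 0 0 0 0 0 / 0 0 0 0 0 0 / 0 0 0 0 0 0
t=2: a0@(0,1) a1@(3,0) a2@(0,1) | pheromone: 0 7 0 0 0 0 / 0 1 0 0 0 0 / 0 0 0 0 0 0 / 7 0 0 0 0 0 / 0 0 0 0 0 0 / 0 0 0 0 0 0
t=3: a0@(0,1) a1@(3,0) a2@(0,1) | pheromone: 0 10 0 0 0 0 / 0 0 0 0 0 0 / 0 0 0 0 0 0 / 8 0 0 0 0 0 / 0 0 0 0 0 0 / 0 0 0 0 0 0
t=4: a0@(0,1) a1@(3,0) a2@(0,1) | pheromone: 0 13 0 0 0 0 / 0 0 0 0 0 0 / 0 0 0 0 0 0 / 9 0 0 0 0 0 / 0 0 0 0 0 0 / 0 0 0 0 0 0

(3, 0)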